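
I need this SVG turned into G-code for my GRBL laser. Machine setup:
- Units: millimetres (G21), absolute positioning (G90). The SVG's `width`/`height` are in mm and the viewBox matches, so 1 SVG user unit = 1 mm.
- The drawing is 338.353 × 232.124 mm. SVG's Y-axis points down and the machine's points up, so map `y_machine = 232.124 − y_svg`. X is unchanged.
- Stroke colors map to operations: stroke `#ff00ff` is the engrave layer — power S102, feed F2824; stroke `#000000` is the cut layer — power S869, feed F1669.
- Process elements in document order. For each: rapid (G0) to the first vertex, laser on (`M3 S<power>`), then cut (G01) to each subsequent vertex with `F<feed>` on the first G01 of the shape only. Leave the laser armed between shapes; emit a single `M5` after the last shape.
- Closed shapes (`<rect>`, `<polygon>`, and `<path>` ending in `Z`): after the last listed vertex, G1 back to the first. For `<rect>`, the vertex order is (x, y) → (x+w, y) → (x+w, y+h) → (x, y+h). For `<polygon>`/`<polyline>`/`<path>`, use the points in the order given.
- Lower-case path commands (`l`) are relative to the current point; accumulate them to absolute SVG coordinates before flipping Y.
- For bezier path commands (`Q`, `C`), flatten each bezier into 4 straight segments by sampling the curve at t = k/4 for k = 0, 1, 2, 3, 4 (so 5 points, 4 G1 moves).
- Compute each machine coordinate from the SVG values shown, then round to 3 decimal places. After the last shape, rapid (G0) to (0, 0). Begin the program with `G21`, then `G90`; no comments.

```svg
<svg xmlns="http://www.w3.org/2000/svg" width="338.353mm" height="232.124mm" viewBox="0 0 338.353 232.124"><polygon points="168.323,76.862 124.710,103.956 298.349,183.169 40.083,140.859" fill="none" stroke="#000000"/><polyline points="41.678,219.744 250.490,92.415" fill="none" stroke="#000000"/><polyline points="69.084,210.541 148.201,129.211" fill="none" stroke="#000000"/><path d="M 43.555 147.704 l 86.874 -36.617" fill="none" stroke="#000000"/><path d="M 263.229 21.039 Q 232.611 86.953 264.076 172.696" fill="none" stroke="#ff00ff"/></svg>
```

1 u = 1 mm; y_m = 232.124 − y.

[1] `<polygon>` closed polygon, #000000→cut S869 F1669: (168.323,155.262) → (124.710,128.168) → (298.349,48.955) → (40.083,91.265) → (168.323,155.262) (closed)

[2] `<polyline>` line segment, #000000→cut S869 F1669: (41.678,12.380) → (250.490,139.709)

[3] `<polyline>` line segment, #000000→cut S869 F1669: (69.084,21.583) → (148.201,102.913)

[4] `<path>` line segment, #000000→cut S869 F1669: (43.555,84.420) → (130.429,121.037)

[5] `<path>` quadratic bezier, #ff00ff→engrave S102 F2824: (263.229,211.085) → (251.800,176.889) → (248.132,140.214) → (252.224,101.060) → (264.076,59.428)

G21
G90
G0 X168.323 Y155.262
M3 S869
G01 X124.710 Y128.168 F1669
G01 X298.349 Y48.955
G01 X40.083 Y91.265
G01 X168.323 Y155.262
G0 X41.678 Y12.380
M3 S869
G01 X250.490 Y139.709 F1669
G0 X69.084 Y21.583
M3 S869
G01 X148.201 Y102.913 F1669
G0 X43.555 Y84.420
M3 S869
G01 X130.429 Y121.037 F1669
G0 X263.229 Y211.085
M3 S102
G01 X251.800 Y176.889 F2824
G01 X248.132 Y140.214
G01 X252.224 Y101.060
G01 X264.076 Y59.428
M5
G0 X0.000 Y0.000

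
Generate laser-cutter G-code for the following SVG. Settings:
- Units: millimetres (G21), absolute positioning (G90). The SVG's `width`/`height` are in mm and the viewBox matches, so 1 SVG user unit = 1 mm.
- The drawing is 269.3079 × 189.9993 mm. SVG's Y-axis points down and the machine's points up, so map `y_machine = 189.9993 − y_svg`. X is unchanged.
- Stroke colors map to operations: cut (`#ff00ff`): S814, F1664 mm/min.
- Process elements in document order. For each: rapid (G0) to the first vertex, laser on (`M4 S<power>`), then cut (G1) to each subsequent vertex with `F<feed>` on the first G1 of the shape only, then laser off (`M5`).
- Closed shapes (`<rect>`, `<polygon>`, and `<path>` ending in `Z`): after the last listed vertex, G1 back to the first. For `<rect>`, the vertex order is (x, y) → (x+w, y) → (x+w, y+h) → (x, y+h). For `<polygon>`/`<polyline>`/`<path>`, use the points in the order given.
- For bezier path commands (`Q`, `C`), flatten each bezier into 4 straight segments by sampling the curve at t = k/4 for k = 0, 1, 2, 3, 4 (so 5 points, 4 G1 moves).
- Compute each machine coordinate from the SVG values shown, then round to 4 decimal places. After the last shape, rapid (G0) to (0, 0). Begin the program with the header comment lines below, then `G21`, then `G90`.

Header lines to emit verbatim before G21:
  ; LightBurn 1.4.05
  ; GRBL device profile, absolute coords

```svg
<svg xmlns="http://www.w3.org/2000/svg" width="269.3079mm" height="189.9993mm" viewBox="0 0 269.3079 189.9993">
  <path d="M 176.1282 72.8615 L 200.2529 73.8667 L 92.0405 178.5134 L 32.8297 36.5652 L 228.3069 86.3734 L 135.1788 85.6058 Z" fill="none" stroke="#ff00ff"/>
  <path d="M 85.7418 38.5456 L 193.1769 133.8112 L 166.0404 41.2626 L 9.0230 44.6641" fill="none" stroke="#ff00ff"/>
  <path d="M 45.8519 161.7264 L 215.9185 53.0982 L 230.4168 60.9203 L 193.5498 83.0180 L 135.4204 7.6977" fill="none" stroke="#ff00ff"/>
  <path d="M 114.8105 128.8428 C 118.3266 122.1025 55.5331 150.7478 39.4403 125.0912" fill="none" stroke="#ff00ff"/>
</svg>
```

1 u = 1 mm; y_m = 189.9993 − y.

[1] `<path>` closed polygon, #ff00ff→cut S814 F1664: (176.1282,117.1378) → (200.2529,116.1326) → (92.0405,11.4859) → (32.8297,153.4341) → (228.3069,103.6259) → (135.1788,104.3935) → (176.1282,117.1378) (closed)

[2] `<path>` open polyline, #ff00ff→cut S814 F1664: (85.7418,151.4537) → (193.1769,56.1881) → (166.0404,148.7367) → (9.0230,145.3352)

[3] `<path>` open polyline, #ff00ff→cut S814 F1664: (45.8519,28.2729) → (215.9185,136.9011) → (230.4168,129.0790) → (193.5498,106.9813) → (135.4204,182.3016)

[4] `<path>` cubic bezier, #ff00ff→cut S814 F1664: (114.8105,61.1565) → (106.7803,60.9783) → (84.4787,55.9387) → (58.5005,54.4459) → (39.4403,64.9081)

; LightBurn 1.4.05
; GRBL device profile, absolute coords
G21
G90
G0 X176.1282 Y117.1378
M4 S814
G1 X200.2529 Y116.1326 F1664
G1 X92.0405 Y11.4859
G1 X32.8297 Y153.4341
G1 X228.3069 Y103.6259
G1 X135.1788 Y104.3935
G1 X176.1282 Y117.1378
M5
G0 X85.7418 Y151.4537
M4 S814
G1 X193.1769 Y56.1881 F1664
G1 X166.0404 Y148.7367
G1 X9.0230 Y145.3352
M5
G0 X45.8519 Y28.2729
M4 S814
G1 X215.9185 Y136.9011 F1664
G1 X230.4168 Y129.0790
G1 X193.5498 Y106.9813
G1 X135.4204 Y182.3016
M5
G0 X114.8105 Y61.1565
M4 S814
G1 X106.7803 Y60.9783 F1664
G1 X84.4787 Y55.9387
G1 X58.5005 Y54.4459
G1 X39.4403 Y64.9081
M5
G0 X0.0000 Y0.0000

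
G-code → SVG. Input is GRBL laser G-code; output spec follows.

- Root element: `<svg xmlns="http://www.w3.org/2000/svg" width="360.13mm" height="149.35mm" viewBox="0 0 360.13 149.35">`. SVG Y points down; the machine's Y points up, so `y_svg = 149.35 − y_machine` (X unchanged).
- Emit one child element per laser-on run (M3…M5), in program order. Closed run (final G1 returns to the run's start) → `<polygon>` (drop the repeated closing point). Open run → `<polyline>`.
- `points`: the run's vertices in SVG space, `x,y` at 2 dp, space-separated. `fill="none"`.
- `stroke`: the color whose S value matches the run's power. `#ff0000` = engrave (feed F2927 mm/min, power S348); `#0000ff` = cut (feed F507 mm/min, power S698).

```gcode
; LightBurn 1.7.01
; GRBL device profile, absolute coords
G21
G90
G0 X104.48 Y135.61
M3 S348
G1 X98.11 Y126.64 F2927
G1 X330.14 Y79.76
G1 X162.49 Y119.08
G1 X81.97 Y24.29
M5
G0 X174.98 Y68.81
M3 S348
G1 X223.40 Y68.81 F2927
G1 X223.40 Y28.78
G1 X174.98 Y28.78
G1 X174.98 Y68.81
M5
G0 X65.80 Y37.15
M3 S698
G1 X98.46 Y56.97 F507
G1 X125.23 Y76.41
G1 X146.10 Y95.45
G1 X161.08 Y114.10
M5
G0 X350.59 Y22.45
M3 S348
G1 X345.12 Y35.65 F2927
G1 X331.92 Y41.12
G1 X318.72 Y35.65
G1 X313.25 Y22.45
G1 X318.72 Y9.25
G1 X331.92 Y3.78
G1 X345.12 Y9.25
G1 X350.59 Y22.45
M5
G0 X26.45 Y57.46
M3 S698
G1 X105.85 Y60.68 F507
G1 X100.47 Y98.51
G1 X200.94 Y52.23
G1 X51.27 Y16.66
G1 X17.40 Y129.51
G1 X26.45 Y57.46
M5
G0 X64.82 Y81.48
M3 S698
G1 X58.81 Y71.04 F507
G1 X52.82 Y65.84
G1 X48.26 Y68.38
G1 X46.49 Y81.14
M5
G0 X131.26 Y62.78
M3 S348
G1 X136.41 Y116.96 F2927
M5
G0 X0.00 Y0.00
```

Machine Y-up, SVG Y-down with viewBox height 149.35, so y_svg = 149.35 − y_machine; X carries over.

Run 1: power S348 maps to stroke `#ff0000` (engrave). The run is open, so emit a `<polyline>` with points (Y-flipped): 104.48,13.74 98.11,22.71 330.14,69.59 162.49,30.27 81.97,125.06.

Run 2: S348 ⇒ engrave layer `#ff0000`. The run returns to its start, so emit a `<polygon>` with points (Y-flipped): 174.98,80.54 223.40,80.54 223.40,120.57 174.98,120.57.

Run 3: power S698 maps to stroke `#0000ff` (cut). The run is open, so emit a `<polyline>` with points (Y-flipped): 65.80,112.20 98.46,92.38 125.23,72.94 146.10,53.90 161.08,35.25.

Run 4: power S348 maps to stroke `#ff0000` (engrave). The run returns to its start, so emit a `<polygon>` with points (Y-flipped): 350.59,126.90 345.12,113.70 331.92,108.23 318.72,113.70 313.25,126.90 318.72,140.10 331.92,145.57 345.12,140.10.

Run 5: the run's S698 means `#0000ff` (cut). The run returns to its start, so emit a `<polygon>` with points (Y-flipped): 26.45,91.89 105.85,88.67 100.47,50.84 200.94,97.12 51.27,132.69 17.40,19.84.

Run 6: S698 ⇒ cut layer `#0000ff`. The run is open, so emit a `<polyline>` with points (Y-flipped): 64.82,67.87 58.81,78.31 52.82,83.51 48.26,80.97 46.49,68.21.

Run 7: power S348 maps to stroke `#ff0000` (engrave). The run is open, so emit a `<polyline>` with points (Y-flipped): 131.26,86.57 136.41,32.39.

<svg xmlns="http://www.w3.org/2000/svg" width="360.13mm" height="149.35mm" viewBox="0 0 360.13 149.35">
  <polyline points="104.48,13.74 98.11,22.71 330.14,69.59 162.49,30.27 81.97,125.06" fill="none" stroke="#ff0000"/>
  <polygon points="174.98,80.54 223.40,80.54 223.40,120.57 174.98,120.57" fill="none" stroke="#ff0000"/>
  <polyline points="65.80,112.20 98.46,92.38 125.23,72.94 146.10,53.90 161.08,35.25" fill="none" stroke="#0000ff"/>
  <polygon points="350.59,126.90 345.12,113.70 331.92,108.23 318.72,113.70 313.25,126.90 318.72,140.10 331.92,145.57 345.12,140.10" fill="none" stroke="#ff0000"/>
  <polygon points="26.45,91.89 105.85,88.67 100.47,50.84 200.94,97.12 51.27,132.69 17.40,19.84" fill="none" stroke="#0000ff"/>
  <polyline points="64.82,67.87 58.81,78.31 52.82,83.51 48.26,80.97 46.49,68.21" fill="none" stroke="#0000ff"/>
  <polyline points="131.26,86.57 136.41,32.39" fill="none" stroke="#ff0000"/>
</svg>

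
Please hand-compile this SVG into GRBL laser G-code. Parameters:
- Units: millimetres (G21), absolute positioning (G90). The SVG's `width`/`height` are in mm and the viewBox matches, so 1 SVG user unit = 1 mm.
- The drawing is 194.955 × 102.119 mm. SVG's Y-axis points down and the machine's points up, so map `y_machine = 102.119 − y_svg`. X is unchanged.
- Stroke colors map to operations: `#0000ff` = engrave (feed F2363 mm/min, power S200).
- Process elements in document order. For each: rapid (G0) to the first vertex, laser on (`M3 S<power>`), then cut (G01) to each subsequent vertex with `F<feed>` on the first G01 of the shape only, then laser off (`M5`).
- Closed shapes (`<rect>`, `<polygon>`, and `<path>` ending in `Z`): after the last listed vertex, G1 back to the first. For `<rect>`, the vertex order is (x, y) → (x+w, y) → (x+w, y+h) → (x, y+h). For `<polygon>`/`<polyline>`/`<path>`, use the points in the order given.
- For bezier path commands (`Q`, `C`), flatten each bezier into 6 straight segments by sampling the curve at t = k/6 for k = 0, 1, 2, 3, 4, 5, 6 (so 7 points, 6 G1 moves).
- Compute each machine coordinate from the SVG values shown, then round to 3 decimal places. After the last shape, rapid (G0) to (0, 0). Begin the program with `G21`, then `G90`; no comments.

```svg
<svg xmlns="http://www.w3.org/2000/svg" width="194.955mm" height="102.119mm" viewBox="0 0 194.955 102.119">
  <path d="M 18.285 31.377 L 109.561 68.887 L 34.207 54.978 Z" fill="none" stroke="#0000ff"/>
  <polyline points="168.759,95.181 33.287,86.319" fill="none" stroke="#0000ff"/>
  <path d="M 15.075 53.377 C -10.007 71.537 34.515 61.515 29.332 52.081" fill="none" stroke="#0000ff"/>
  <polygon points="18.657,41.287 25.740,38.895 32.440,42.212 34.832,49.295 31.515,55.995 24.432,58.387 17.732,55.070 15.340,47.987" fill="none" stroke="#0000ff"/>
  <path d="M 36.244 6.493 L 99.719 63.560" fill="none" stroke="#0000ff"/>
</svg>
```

G21
G90
G0 X18.285 Y70.742
M3 S200
G01 X109.561 Y33.232 F2363
G01 X34.207 Y47.141
G01 X18.285 Y70.742
M5
G0 X168.759 Y6.938
M3 S200
G01 X33.287 Y15.800 F2363
M5
G0 X15.075 Y48.742
M3 S200
G01 X7.782 Y41.877 F2363
G01 X8.775 Y38.910
G01 X14.741 Y39.042
G01 X22.366 Y41.474
G01 X28.334 Y45.405
G01 X29.332 Y50.038
M5
G0 X18.657 Y60.832
M3 S200
G01 X25.740 Y63.224 F2363
G01 X32.440 Y59.907
G01 X34.832 Y52.824
G01 X31.515 Y46.124
G01 X24.432 Y43.732
G01 X17.732 Y47.049
G01 X15.340 Y54.132
G01 X18.657 Y60.832
M5
G0 X36.244 Y95.626
M3 S200
G01 X99.719 Y38.559 F2363
M5
G0 X0.000 Y0.000

1 u = 1 mm; y_m = 102.119 − y.

[1] `<path>` closed polygon, #0000ff→engrave S200 F2363: (18.285,70.742) → (109.561,33.232) → (34.207,47.141) → (18.285,70.742) (closed)

[2] `<polyline>` line segment, #0000ff→engrave S200 F2363: (168.759,6.938) → (33.287,15.800)

[3] `<path>` cubic bezier, #0000ff→engrave S200 F2363: (15.075,48.742) → (7.782,41.877) → (8.775,38.910) → (14.741,39.042) → (22.366,41.474) → (28.334,45.405) → (29.332,50.038)

[4] `<polygon>` regular polygon, #0000ff→engrave S200 F2363: (18.657,60.832) → (25.740,63.224) → (32.440,59.907) → (34.832,52.824) → (31.515,46.124) → (24.432,43.732) → (17.732,47.049) → (15.340,54.132) → (18.657,60.832) (closed)

[5] `<path>` line segment, #0000ff→engrave S200 F2363: (36.244,95.626) → (99.719,38.559)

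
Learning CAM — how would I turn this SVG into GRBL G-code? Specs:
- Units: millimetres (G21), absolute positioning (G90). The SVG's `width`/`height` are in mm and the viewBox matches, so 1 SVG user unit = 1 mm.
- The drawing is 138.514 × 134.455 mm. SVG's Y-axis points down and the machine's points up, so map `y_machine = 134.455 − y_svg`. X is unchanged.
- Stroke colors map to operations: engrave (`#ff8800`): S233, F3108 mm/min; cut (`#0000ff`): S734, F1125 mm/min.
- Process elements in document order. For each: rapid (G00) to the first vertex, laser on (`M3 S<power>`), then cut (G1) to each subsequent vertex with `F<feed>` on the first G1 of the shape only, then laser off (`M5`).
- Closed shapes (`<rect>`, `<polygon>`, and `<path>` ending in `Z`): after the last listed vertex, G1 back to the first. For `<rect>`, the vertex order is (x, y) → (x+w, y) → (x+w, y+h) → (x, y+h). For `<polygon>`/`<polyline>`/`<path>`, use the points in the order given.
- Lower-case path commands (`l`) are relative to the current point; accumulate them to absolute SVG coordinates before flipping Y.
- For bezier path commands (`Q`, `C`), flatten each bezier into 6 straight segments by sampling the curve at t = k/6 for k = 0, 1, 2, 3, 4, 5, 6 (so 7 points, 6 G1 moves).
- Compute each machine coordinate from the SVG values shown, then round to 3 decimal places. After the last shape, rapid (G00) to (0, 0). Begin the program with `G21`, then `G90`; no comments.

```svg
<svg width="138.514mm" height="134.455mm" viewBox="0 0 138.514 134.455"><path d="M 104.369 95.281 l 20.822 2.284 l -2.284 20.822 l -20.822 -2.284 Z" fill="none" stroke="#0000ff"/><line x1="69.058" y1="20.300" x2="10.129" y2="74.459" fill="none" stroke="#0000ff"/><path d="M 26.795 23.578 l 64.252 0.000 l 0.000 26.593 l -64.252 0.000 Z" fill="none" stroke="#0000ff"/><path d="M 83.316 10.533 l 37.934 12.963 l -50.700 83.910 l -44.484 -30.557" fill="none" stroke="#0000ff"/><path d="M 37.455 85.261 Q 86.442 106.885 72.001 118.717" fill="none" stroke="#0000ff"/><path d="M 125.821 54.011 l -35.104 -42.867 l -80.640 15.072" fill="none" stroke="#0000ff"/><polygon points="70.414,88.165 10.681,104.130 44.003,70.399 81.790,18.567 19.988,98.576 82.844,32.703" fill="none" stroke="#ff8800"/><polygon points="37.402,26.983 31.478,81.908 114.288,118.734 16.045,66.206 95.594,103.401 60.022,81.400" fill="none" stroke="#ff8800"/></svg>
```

Since the viewBox matches the mm dimensions, user units are millimetres directly. The only transform is the Y-flip y_m = 134.455 − y_svg.

Shape 1 is a regular polygon drawn with `<path>`. Its stroke #0000ff means cut at S734, F1125. After flipping Y the toolpath is (104.369,39.174) → (125.191,36.890) → (122.907,16.068) → (102.085,18.352) → (104.369,39.174), returning to the start.

Shape 2 is a line segment drawn with `<line>`. Its stroke #0000ff means cut at S734, F1125. After flipping Y the toolpath is (69.058,114.155) → (10.129,59.996).

Shape 3 is a rectangle drawn with `<path>`. Its stroke #0000ff means cut at S734, F1125. After flipping Y the toolpath is (26.795,110.877) → (91.047,110.877) → (91.047,84.284) → (26.795,84.284) → (26.795,110.877), returning to the start.

Shape 4 is a open polyline drawn with `<path>`. Its stroke #0000ff means cut at S734, F1125. After flipping Y the toolpath is (83.316,123.922) → (121.250,110.959) → (70.550,27.049) → (26.066,57.606).

Shape 5 is a quadratic bezier drawn with `<path>`. Its stroke #0000ff means cut at S734, F1125. After flipping Y the toolpath is (37.455,49.194) → (52.022,42.258) → (63.065,35.866) → (70.585,30.018) → (74.581,24.714) → (75.053,19.954) → (72.001,15.738).

Shape 6 is a open polyline drawn with `<path>`. Its stroke #0000ff means cut at S734, F1125. After flipping Y the toolpath is (125.821,80.444) → (90.717,123.311) → (10.077,108.239).

Shape 7 is a closed polygon drawn with `<polygon>`. Its stroke #ff8800 means engrave at S233, F3108. After flipping Y the toolpath is (70.414,46.290) → (10.681,30.325) → (44.003,64.056) → (81.790,115.888) → (19.988,35.879) → (82.844,101.752) → (70.414,46.290), returning to the start.

Shape 8 is a closed polygon drawn with `<polygon>`. Its stroke #ff8800 means engrave at S233, F3108. After flipping Y the toolpath is (37.402,107.472) → (31.478,52.547) → (114.288,15.721) → (16.045,68.249) → (95.594,31.054) → (60.022,53.055) → (37.402,107.472), returning to the start.

G21
G90
G00 X104.369 Y39.174
M3 S734
G1 X125.191 Y36.890 F1125
G1 X122.907 Y16.068
G1 X102.085 Y18.352
G1 X104.369 Y39.174
M5
G00 X69.058 Y114.155
M3 S734
G1 X10.129 Y59.996 F1125
M5
G00 X26.795 Y110.877
M3 S734
G1 X91.047 Y110.877 F1125
G1 X91.047 Y84.284
G1 X26.795 Y84.284
G1 X26.795 Y110.877
M5
G00 X83.316 Y123.922
M3 S734
G1 X121.250 Y110.959 F1125
G1 X70.550 Y27.049
G1 X26.066 Y57.606
M5
G00 X37.455 Y49.194
M3 S734
G1 X52.022 Y42.258 F1125
G1 X63.065 Y35.866
G1 X70.585 Y30.018
G1 X74.581 Y24.714
G1 X75.053 Y19.954
G1 X72.001 Y15.738
M5
G00 X125.821 Y80.444
M3 S734
G1 X90.717 Y123.311 F1125
G1 X10.077 Y108.239
M5
G00 X70.414 Y46.290
M3 S233
G1 X10.681 Y30.325 F3108
G1 X44.003 Y64.056
G1 X81.790 Y115.888
G1 X19.988 Y35.879
G1 X82.844 Y101.752
G1 X70.414 Y46.290
M5
G00 X37.402 Y107.472
M3 S233
G1 X31.478 Y52.547 F3108
G1 X114.288 Y15.721
G1 X16.045 Y68.249
G1 X95.594 Y31.054
G1 X60.022 Y53.055
G1 X37.402 Y107.472
M5
G00 X0.000 Y0.000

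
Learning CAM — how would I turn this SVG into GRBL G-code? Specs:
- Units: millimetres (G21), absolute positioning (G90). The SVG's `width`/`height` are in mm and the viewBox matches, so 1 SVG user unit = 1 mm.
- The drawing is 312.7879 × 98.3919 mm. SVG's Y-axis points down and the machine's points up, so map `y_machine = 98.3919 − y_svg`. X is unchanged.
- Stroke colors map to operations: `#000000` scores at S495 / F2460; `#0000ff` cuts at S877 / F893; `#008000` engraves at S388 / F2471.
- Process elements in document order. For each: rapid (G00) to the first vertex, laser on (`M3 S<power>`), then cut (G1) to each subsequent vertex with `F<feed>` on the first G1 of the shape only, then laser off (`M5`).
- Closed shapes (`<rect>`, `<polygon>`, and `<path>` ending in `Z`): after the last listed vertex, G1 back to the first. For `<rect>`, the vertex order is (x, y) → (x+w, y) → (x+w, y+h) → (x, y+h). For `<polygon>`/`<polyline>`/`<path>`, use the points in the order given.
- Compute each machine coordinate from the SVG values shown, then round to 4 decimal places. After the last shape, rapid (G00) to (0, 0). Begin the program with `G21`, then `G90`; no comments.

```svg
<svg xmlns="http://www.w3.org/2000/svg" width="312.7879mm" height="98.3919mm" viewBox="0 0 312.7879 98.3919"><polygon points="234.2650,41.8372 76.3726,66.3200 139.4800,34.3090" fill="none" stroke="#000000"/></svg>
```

G21
G90
G00 X234.2650 Y56.5547
M3 S495
G1 X76.3726 Y32.0719 F2460
G1 X139.4800 Y64.0829
G1 X234.2650 Y56.5547
M5
G00 X0.0000 Y0.0000

1 u = 1 mm; y_m = 98.3919 − y.

[1] `<polygon>` closed polygon, #000000→score S495 F2460: (234.2650,56.5547) → (76.3726,32.0719) → (139.4800,64.0829) → (234.2650,56.5547) (closed)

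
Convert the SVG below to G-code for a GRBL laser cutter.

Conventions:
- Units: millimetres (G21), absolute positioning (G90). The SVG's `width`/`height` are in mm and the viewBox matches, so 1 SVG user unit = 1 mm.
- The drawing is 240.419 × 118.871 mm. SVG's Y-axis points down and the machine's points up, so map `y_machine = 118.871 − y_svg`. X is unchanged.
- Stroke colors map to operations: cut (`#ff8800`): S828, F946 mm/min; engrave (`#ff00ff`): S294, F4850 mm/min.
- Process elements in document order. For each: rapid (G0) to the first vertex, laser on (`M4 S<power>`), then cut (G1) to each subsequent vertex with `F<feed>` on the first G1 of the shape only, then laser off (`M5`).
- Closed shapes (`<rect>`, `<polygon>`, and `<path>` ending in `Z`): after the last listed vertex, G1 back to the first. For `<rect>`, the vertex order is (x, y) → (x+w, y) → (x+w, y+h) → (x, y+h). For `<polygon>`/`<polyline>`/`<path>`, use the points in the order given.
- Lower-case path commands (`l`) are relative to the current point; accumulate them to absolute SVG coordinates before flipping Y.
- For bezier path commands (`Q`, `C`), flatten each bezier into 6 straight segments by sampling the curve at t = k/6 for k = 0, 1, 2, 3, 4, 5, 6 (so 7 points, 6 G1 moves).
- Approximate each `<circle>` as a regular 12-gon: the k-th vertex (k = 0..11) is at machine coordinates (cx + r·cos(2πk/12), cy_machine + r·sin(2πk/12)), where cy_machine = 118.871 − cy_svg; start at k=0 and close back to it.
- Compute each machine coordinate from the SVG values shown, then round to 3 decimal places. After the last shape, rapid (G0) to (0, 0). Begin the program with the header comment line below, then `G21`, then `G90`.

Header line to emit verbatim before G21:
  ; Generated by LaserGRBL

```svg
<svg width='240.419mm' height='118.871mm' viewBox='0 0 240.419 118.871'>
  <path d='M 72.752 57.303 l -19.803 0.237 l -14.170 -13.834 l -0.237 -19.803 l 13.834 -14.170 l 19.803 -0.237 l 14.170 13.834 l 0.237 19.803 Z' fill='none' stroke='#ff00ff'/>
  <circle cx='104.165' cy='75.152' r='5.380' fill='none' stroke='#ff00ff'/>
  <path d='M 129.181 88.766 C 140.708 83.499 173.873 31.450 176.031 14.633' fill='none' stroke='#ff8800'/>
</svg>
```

Since the viewBox matches the mm dimensions, user units are millimetres directly. The only transform is the Y-flip y_m = 118.871 − y_svg.

Shape 1 is a regular polygon drawn with `<path>`. Its stroke #ff00ff means engrave at S294, F4850. After flipping Y the toolpath is (72.752,61.568) → (52.949,61.331) → (38.779,75.165) → (38.542,94.968) → (52.376,109.138) → (72.179,109.375) → (86.349,95.541) → (86.586,75.738) → (72.752,61.568), returning to the start.

Shape 2 is a circle drawn with `<circle>`. Its stroke #ff00ff means engrave at S294, F4850. After flipping Y the toolpath is (109.545,43.719) → (108.824,46.409) → (106.855,48.378) → (104.165,49.099) → (101.475,48.378) → (99.506,46.409) → (98.785,43.719) → (99.506,41.029) → (101.475,39.060) → (104.165,38.339) → (106.855,39.060) → (108.824,41.029) → (109.545,43.719), returning to the start.

Shape 3 is a cubic bezier drawn with `<path>`. Its stroke #ff8800 means cut at S828, F946. After flipping Y the toolpath is (129.181,30.105) → (136.504,36.257) → (145.971,47.928) → (156.119,62.840) → (165.487,78.715) → (172.612,93.273) → (176.031,104.238).

; Generated by LaserGRBL
G21
G90
G0 X72.752 Y61.568
M4 S294
G1 X52.949 Y61.331 F4850
G1 X38.779 Y75.165
G1 X38.542 Y94.968
G1 X52.376 Y109.138
G1 X72.179 Y109.375
G1 X86.349 Y95.541
G1 X86.586 Y75.738
G1 X72.752 Y61.568
M5
G0 X109.545 Y43.719
M4 S294
G1 X108.824 Y46.409 F4850
G1 X106.855 Y48.378
G1 X104.165 Y49.099
G1 X101.475 Y48.378
G1 X99.506 Y46.409
G1 X98.785 Y43.719
G1 X99.506 Y41.029
G1 X101.475 Y39.060
G1 X104.165 Y38.339
G1 X106.855 Y39.060
G1 X108.824 Y41.029
G1 X109.545 Y43.719
M5
G0 X129.181 Y30.105
M4 S828
G1 X136.504 Y36.257 F946
G1 X145.971 Y47.928
G1 X156.119 Y62.840
G1 X165.487 Y78.715
G1 X172.612 Y93.273
G1 X176.031 Y104.238
M5
G0 X0.000 Y0.000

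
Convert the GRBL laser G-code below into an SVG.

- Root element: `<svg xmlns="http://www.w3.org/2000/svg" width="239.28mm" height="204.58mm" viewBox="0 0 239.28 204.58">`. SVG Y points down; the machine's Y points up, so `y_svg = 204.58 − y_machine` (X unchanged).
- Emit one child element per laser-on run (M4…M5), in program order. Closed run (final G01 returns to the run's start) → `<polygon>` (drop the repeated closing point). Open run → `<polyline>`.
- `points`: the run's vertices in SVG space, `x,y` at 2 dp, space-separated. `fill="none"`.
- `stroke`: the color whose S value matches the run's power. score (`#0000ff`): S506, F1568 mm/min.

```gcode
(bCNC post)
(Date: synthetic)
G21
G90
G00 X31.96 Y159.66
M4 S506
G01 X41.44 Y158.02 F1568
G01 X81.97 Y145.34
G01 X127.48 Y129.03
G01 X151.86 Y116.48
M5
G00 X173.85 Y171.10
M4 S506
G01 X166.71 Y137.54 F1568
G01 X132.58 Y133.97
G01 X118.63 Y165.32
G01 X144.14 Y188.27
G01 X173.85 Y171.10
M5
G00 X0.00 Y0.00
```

Machine Y-up, SVG Y-down with viewBox height 204.58, so y_svg = 204.58 − y_machine; X carries over. Every run uses S506, so all elements get stroke `#0000ff` (score).

Run 1: The run is open, so emit a `<polyline>` with points (Y-flipped): 31.96,44.92 41.44,46.56 81.97,59.24 127.48,75.55 151.86,88.10.

Run 2: The run returns to its start, so emit a `<polygon>` with points (Y-flipped): 173.85,33.48 166.71,67.04 132.58,70.61 118.63,39.26 144.14,16.31.

<svg xmlns="http://www.w3.org/2000/svg" width="239.28mm" height="204.58mm" viewBox="0 0 239.28 204.58">
  <polyline points="31.96,44.92 41.44,46.56 81.97,59.24 127.48,75.55 151.86,88.10" fill="none" stroke="#0000ff"/>
  <polygon points="173.85,33.48 166.71,67.04 132.58,70.61 118.63,39.26 144.14,16.31" fill="none" stroke="#0000ff"/>
</svg>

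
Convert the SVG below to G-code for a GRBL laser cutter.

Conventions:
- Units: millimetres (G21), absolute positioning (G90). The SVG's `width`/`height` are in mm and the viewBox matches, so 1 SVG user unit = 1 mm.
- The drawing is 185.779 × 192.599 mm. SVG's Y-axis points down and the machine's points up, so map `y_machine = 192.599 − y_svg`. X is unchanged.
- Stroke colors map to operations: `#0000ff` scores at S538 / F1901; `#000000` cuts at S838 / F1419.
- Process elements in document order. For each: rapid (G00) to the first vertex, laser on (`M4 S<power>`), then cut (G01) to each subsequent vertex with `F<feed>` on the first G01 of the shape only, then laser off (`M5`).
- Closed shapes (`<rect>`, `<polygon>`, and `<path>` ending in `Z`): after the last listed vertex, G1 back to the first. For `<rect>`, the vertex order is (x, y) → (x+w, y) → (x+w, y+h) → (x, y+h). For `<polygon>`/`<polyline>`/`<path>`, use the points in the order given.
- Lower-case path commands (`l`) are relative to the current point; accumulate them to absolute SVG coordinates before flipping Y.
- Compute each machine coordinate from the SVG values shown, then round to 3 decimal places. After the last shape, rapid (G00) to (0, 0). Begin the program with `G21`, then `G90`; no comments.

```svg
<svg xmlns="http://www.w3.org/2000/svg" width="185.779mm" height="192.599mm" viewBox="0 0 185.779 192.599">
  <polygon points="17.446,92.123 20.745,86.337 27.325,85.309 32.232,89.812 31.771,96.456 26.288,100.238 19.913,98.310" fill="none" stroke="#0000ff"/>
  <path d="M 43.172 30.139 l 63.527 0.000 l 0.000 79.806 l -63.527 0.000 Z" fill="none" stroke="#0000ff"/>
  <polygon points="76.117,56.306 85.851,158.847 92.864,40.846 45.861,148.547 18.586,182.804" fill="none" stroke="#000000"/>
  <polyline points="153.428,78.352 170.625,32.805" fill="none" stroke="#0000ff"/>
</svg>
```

1 u = 1 mm; y_m = 192.599 − y.

[1] `<polygon>` regular polygon, #0000ff→score S538 F1901: (17.446,100.476) → (20.745,106.262) → (27.325,107.290) → (32.232,102.787) → (31.771,96.143) → (26.288,92.361) → (19.913,94.289) → (17.446,100.476) (closed)

[2] `<path>` rectangle, #0000ff→score S538 F1901: (43.172,162.460) → (106.699,162.460) → (106.699,82.654) → (43.172,82.654) → (43.172,162.460) (closed)

[3] `<polygon>` closed polygon, #000000→cut S838 F1419: (76.117,136.293) → (85.851,33.752) → (92.864,151.753) → (45.861,44.052) → (18.586,9.795) → (76.117,136.293) (closed)

[4] `<polyline>` line segment, #0000ff→score S538 F1901: (153.428,114.247) → (170.625,159.794)

G21
G90
G00 X17.446 Y100.476
M4 S538
G01 X20.745 Y106.262 F1901
G01 X27.325 Y107.290
G01 X32.232 Y102.787
G01 X31.771 Y96.143
G01 X26.288 Y92.361
G01 X19.913 Y94.289
G01 X17.446 Y100.476
M5
G00 X43.172 Y162.460
M4 S538
G01 X106.699 Y162.460 F1901
G01 X106.699 Y82.654
G01 X43.172 Y82.654
G01 X43.172 Y162.460
M5
G00 X76.117 Y136.293
M4 S838
G01 X85.851 Y33.752 F1419
G01 X92.864 Y151.753
G01 X45.861 Y44.052
G01 X18.586 Y9.795
G01 X76.117 Y136.293
M5
G00 X153.428 Y114.247
M4 S538
G01 X170.625 Y159.794 F1901
M5
G00 X0.000 Y0.000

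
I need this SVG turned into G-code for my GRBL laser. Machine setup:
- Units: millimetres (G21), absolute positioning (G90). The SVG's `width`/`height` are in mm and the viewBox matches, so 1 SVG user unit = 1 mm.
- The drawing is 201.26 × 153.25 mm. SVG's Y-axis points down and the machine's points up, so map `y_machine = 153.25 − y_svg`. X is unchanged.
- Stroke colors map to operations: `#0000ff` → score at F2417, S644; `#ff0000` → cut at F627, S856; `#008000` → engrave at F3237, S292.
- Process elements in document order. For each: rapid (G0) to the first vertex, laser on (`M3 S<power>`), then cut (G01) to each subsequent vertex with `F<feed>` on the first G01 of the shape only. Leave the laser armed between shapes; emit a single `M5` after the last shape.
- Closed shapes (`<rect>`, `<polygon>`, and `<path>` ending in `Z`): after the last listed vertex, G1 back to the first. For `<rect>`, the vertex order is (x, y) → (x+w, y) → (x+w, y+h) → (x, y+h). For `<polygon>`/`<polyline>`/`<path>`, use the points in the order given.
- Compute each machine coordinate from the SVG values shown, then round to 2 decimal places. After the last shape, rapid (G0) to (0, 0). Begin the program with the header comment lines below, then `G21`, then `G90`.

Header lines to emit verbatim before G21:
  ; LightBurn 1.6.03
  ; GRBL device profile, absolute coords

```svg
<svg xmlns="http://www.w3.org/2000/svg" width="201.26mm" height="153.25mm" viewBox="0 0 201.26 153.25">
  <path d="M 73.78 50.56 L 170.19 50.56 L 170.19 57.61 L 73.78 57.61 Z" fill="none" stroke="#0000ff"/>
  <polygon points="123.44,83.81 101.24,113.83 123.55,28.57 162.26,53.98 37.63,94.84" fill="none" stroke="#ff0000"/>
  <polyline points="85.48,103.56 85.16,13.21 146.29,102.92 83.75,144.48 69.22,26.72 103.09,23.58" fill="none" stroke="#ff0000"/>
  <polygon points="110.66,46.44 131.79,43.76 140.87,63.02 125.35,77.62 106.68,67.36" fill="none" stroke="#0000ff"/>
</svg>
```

; LightBurn 1.6.03
; GRBL device profile, absolute coords
G21
G90
G0 X73.78 Y102.69
M3 S644
G01 X170.19 Y102.69 F2417
G01 X170.19 Y95.64
G01 X73.78 Y95.64
G01 X73.78 Y102.69
G0 X123.44 Y69.44
M3 S856
G01 X101.24 Y39.42 F627
G01 X123.55 Y124.68
G01 X162.26 Y99.27
G01 X37.63 Y58.41
G01 X123.44 Y69.44
G0 X85.48 Y49.69
M3 S856
G01 X85.16 Y140.04 F627
G01 X146.29 Y50.33
G01 X83.75 Y8.77
G01 X69.22 Y126.53
G01 X103.09 Y129.67
G0 X110.66 Y106.81
M3 S644
G01 X131.79 Y109.49 F2417
G01 X140.87 Y90.23
G01 X125.35 Y75.63
G01 X106.68 Y85.89
G01 X110.66 Y106.81
M5
G0 X0.00 Y0.00

1 u = 1 mm; y_m = 153.25 − y.

[1] `<path>` rectangle, #0000ff→score S644 F2417: (73.78,102.69) → (170.19,102.69) → (170.19,95.64) → (73.78,95.64) → (73.78,102.69) (closed)

[2] `<polygon>` closed polygon, #ff0000→cut S856 F627: (123.44,69.44) → (101.24,39.42) → (123.55,124.68) → (162.26,99.27) → (37.63,58.41) → (123.44,69.44) (closed)

[3] `<polyline>` open polyline, #ff0000→cut S856 F627: (85.48,49.69) → (85.16,140.04) → (146.29,50.33) → (83.75,8.77) → (69.22,126.53) → (103.09,129.67)

[4] `<polygon>` regular polygon, #0000ff→score S644 F2417: (110.66,106.81) → (131.79,109.49) → (140.87,90.23) → (125.35,75.63) → (106.68,85.89) → (110.66,106.81) (closed)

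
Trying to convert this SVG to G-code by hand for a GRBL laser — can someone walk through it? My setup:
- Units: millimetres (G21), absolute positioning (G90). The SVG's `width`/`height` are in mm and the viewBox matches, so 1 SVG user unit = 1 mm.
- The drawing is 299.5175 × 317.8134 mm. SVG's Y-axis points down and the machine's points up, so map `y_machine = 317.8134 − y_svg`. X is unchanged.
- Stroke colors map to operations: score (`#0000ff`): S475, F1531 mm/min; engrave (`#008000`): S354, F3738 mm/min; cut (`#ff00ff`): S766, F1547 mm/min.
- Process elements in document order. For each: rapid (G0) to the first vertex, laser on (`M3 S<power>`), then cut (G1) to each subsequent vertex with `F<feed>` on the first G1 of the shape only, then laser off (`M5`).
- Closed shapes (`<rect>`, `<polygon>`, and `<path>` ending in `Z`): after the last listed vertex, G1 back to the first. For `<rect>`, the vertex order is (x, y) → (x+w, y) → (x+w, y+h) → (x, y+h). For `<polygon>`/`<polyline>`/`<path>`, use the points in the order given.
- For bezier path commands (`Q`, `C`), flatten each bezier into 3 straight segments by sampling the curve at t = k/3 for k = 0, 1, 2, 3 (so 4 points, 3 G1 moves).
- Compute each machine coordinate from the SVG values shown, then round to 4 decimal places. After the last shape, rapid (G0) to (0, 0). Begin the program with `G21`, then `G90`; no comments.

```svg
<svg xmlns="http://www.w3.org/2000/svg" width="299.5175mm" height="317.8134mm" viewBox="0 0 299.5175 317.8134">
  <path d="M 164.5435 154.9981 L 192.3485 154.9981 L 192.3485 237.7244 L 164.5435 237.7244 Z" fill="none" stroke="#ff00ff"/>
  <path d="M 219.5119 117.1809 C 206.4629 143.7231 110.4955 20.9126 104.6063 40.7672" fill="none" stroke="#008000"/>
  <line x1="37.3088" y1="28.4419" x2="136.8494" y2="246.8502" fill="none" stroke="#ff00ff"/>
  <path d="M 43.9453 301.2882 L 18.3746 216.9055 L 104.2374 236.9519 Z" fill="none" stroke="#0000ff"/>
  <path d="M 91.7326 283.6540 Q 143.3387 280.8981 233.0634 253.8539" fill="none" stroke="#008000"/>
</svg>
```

viewBox `0 0 299.5175 317.8134` with mm width/height → 1 unit = 1 mm. Flip: y_m = 317.8134 − y_svg.

**Shape 1** — `<path>` rectangle, stroke `#ff00ff` → cut (S766, F1547). Machine vertices: (164.5435,162.8153) → (192.3485,162.8153) → (192.3485,80.0890) → (164.5435,80.0890) → (164.5435,162.8153). Closed: final G1 returns to the first vertex.

**Shape 2** — `<path>` cubic bezier, stroke `#008000` → engrave (S354, F3738). Control points (SVG): P0=(219.5119,117.1809), P1=(206.4629,143.7231), P2=(110.4955,20.9126), P3=(104.6063,40.7672); sampled at t=k/3. Machine vertices: (219.5119,200.6325) → (185.2307,213.0591) → (134.1143,260.1612) → (104.6063,277.0462). Open path.

**Shape 3** — `<line>` line segment, stroke `#ff00ff` → cut (S766, F1547). Machine vertices: (37.3088,289.3715) → (136.8494,70.9632). Open path.

**Shape 4** — `<path>` regular polygon, stroke `#0000ff` → score (S475, F1531). Machine vertices: (43.9453,16.5252) → (18.3746,100.9079) → (104.2374,80.8615) → (43.9453,16.5252). Closed: final G1 returns to the first vertex.

**Shape 5** — `<path>` quadratic bezier, stroke `#008000` → engrave (S354, F3738). Control points (SVG): P0=(91.7326,283.6540), P1=(143.3387,280.8981), P2=(233.0634,253.8539); sampled at t=k/3. Machine vertices: (91.7326,34.1594) → (130.3721,38.6954) → (177.4823,48.6287) → (233.0634,63.9595). Open path.

G21
G90
G0 X164.5435 Y162.8153
M3 S766
G1 X192.3485 Y162.8153 F1547
G1 X192.3485 Y80.0890
G1 X164.5435 Y80.0890
G1 X164.5435 Y162.8153
M5
G0 X219.5119 Y200.6325
M3 S354
G1 X185.2307 Y213.0591 F3738
G1 X134.1143 Y260.1612
G1 X104.6063 Y277.0462
M5
G0 X37.3088 Y289.3715
M3 S766
G1 X136.8494 Y70.9632 F1547
M5
G0 X43.9453 Y16.5252
M3 S475
G1 X18.3746 Y100.9079 F1531
G1 X104.2374 Y80.8615
G1 X43.9453 Y16.5252
M5
G0 X91.7326 Y34.1594
M3 S354
G1 X130.3721 Y38.6954 F3738
G1 X177.4823 Y48.6287
G1 X233.0634 Y63.9595
M5
G0 X0.0000 Y0.0000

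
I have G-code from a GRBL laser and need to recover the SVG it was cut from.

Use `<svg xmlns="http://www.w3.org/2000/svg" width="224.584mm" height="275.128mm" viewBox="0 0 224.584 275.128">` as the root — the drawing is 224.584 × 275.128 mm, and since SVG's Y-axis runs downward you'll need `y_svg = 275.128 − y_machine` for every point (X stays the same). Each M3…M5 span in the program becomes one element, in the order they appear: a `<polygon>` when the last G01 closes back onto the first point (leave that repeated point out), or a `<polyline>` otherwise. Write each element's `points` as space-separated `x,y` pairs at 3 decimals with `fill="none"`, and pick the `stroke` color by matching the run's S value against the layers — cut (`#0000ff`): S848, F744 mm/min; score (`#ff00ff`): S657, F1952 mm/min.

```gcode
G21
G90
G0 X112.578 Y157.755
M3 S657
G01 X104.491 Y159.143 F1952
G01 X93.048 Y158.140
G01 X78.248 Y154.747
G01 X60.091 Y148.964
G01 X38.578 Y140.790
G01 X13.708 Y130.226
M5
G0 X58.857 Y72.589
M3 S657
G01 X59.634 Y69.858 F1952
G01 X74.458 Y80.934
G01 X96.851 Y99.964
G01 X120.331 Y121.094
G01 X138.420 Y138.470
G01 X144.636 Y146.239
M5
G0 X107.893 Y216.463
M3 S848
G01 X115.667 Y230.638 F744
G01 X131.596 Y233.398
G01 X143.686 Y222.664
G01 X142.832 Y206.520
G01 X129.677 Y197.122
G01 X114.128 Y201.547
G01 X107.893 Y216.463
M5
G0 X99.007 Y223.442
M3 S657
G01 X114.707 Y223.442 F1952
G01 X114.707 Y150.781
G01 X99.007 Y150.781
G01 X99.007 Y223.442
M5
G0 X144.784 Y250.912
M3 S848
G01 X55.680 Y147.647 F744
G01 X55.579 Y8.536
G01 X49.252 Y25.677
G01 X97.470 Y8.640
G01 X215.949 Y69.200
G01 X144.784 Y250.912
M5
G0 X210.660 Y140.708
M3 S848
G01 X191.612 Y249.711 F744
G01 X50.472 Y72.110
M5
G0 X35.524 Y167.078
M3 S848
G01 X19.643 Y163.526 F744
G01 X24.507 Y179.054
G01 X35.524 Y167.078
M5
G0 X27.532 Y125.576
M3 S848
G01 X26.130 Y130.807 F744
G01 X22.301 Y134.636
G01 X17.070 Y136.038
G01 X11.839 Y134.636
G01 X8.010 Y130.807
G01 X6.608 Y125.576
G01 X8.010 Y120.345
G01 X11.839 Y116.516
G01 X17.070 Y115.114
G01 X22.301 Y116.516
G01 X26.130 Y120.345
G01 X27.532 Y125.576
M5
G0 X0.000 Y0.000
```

Each laser-on run becomes one SVG element. Flip Y back into SVG space with y_svg = 275.128 − y_machine.

Run 1: power S657 maps to stroke `#ff00ff` (score). The run is open, so emit a `<polyline>` with points (Y-flipped): 112.578,117.373 104.491,115.985 93.048,116.988 78.248,120.381 60.091,126.164 38.578,134.338 13.708,144.902.

Run 2: power S657 maps to stroke `#ff00ff` (score). The run is open, so emit a `<polyline>` with points (Y-flipped): 58.857,202.539 59.634,205.270 74.458,194.194 96.851,175.164 120.331,154.034 138.420,136.658 144.636,128.889.

Run 3: power S848 maps to stroke `#0000ff` (cut). The run returns to its start, so emit a `<polygon>` with points (Y-flipped): 107.893,58.665 115.667,44.490 131.596,41.730 143.686,52.464 142.832,68.608 129.677,78.006 114.128,73.581.

Run 4: S657 ⇒ score layer `#ff00ff`. The run returns to its start, so emit a `<polygon>` with points (Y-flipped): 99.007,51.686 114.707,51.686 114.707,124.347 99.007,124.347.

Run 5: power S848 maps to stroke `#0000ff` (cut). The run returns to its start, so emit a `<polygon>` with points (Y-flipped): 144.784,24.216 55.680,127.481 55.579,266.592 49.252,249.451 97.470,266.488 215.949,205.928.

Run 6: power S848 maps to stroke `#0000ff` (cut). The run is open, so emit a `<polyline>` with points (Y-flipped): 210.660,134.420 191.612,25.417 50.472,203.018.

Run 7: power S848 maps to stroke `#0000ff` (cut). The run returns to its start, so emit a `<polygon>` with points (Y-flipped): 35.524,108.050 19.643,111.602 24.507,96.074.

Run 8: S848 ⇒ cut layer `#0000ff`. The run returns to its start, so emit a `<polygon>` with points (Y-flipped): 27.532,149.552 26.130,144.321 22.301,140.492 17.070,139.090 11.839,140.492 8.010,144.321 6.608,149.552 8.010,154.783 11.839,158.612 17.070,160.014 22.301,158.612 26.130,154.783.

<svg xmlns="http://www.w3.org/2000/svg" width="224.584mm" height="275.128mm" viewBox="0 0 224.584 275.128">
  <polyline points="112.578,117.373 104.491,115.985 93.048,116.988 78.248,120.381 60.091,126.164 38.578,134.338 13.708,144.902" fill="none" stroke="#ff00ff"/>
  <polyline points="58.857,202.539 59.634,205.270 74.458,194.194 96.851,175.164 120.331,154.034 138.420,136.658 144.636,128.889" fill="none" stroke="#ff00ff"/>
  <polygon points="107.893,58.665 115.667,44.490 131.596,41.730 143.686,52.464 142.832,68.608 129.677,78.006 114.128,73.581" fill="none" stroke="#0000ff"/>
  <polygon points="99.007,51.686 114.707,51.686 114.707,124.347 99.007,124.347" fill="none" stroke="#ff00ff"/>
  <polygon points="144.784,24.216 55.680,127.481 55.579,266.592 49.252,249.451 97.470,266.488 215.949,205.928" fill="none" stroke="#0000ff"/>
  <polyline points="210.660,134.420 191.612,25.417 50.472,203.018" fill="none" stroke="#0000ff"/>
  <polygon points="35.524,108.050 19.643,111.602 24.507,96.074" fill="none" stroke="#0000ff"/>
  <polygon points="27.532,149.552 26.130,144.321 22.301,140.492 17.070,139.090 11.839,140.492 8.010,144.321 6.608,149.552 8.010,154.783 11.839,158.612 17.070,160.014 22.301,158.612 26.130,154.783" fill="none" stroke="#0000ff"/>
</svg>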